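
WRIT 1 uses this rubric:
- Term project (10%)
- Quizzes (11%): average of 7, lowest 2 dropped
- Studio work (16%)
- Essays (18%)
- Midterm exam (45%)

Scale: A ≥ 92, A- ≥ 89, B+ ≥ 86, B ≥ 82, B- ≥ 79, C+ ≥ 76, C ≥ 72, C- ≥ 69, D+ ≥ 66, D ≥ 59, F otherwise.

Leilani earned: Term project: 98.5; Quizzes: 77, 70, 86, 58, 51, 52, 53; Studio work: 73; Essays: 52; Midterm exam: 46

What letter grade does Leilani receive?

Quizzes: drop 51, 52 → average of remaining 5 = 344/5 = 68.8
Weighted total:
  Term project 98.5 × 0.1 = 9.85
  Quizzes 68.8 × 0.11 = 7.568
  Studio work 73 × 0.16 = 11.68
  Essays 52 × 0.18 = 9.36
  Midterm exam 46 × 0.45 = 20.7
Sum = 59.158
59.158 is ≥ 59 and < 66 → D

D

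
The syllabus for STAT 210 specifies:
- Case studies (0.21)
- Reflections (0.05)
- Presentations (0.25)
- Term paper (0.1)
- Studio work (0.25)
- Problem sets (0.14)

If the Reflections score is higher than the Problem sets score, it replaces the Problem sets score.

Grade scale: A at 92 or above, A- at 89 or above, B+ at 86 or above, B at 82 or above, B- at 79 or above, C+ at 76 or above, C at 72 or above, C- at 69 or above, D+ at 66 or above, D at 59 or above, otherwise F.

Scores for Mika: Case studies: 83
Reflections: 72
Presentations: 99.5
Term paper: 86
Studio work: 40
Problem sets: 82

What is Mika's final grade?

Reflections (72) ≤ Problem sets (82), so Problem sets stays at 82.
Weighted total:
  Case studies 83 × 0.21 = 17.43
  Reflections 72 × 0.05 = 3.6
  Presentations 99.5 × 0.25 = 24.875
  Term paper 86 × 0.1 = 8.6
  Studio work 40 × 0.25 = 10
  Problem sets 82 × 0.14 = 11.48
Sum = 75.985
75.985 is ≥ 72 and < 76 → C

C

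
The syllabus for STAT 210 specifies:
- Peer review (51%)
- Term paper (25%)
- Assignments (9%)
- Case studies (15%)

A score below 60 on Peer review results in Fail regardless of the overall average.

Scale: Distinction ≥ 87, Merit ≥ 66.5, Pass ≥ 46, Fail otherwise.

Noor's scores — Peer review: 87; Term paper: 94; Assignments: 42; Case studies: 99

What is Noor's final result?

Peer review score 87 ≥ 60: minimum met.
Weighted total:
  Peer review 87 × 0.51 = 44.37
  Term paper 94 × 0.25 = 23.5
  Assignments 42 × 0.09 = 3.78
  Case studies 99 × 0.15 = 14.85
Sum = 86.5
86.5 is ≥ 66.5 and < 87 → Merit

Merit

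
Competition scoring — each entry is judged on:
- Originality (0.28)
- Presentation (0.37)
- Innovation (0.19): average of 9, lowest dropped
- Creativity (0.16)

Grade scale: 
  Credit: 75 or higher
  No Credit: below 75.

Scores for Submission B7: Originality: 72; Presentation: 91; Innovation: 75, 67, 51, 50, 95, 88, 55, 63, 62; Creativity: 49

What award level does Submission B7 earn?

Innovation: drop 50 → average of remaining 8 = 556/8 = 69.5
Weighted total:
  Originality 72 × 0.28 = 20.16
  Presentation 91 × 0.37 = 33.67
  Innovation 69.5 × 0.19 = 13.205
  Creativity 49 × 0.16 = 7.84
Sum = 74.875
74.875 < 75 → No Credit

No Credit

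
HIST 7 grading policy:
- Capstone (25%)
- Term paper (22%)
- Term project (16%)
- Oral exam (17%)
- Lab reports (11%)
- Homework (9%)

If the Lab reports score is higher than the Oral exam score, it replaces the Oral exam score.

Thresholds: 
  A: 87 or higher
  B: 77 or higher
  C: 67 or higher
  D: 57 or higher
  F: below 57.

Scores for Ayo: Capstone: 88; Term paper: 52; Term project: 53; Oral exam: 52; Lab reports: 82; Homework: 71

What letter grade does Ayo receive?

Lab reports (82) > Oral exam (52), so Oral exam counts as 82.
Weighted total:
  Capstone 88 × 0.25 = 22
  Term paper 52 × 0.22 = 11.44
  Term project 53 × 0.16 = 8.48
  Oral exam 82 × 0.17 = 13.94
  Lab reports 82 × 0.11 = 9.02
  Homework 71 × 0.09 = 6.39
Sum = 71.27
71.27 is ≥ 67 and < 77 → C

C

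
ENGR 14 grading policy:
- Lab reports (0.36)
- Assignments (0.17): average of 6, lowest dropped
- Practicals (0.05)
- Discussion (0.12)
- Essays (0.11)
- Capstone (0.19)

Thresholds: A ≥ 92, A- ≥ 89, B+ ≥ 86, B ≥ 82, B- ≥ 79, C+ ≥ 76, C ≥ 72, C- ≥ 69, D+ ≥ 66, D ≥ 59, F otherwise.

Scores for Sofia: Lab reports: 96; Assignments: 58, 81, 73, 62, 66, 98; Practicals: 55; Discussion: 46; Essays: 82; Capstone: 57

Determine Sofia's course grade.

C

Assignments: drop 58 → average of remaining 5 = 380/5 = 76
Weighted total:
  Lab reports 96 × 0.36 = 34.56
  Assignments 76 × 0.17 = 12.92
  Practicals 55 × 0.05 = 2.75
  Discussion 46 × 0.12 = 5.52
  Essays 82 × 0.11 = 9.02
  Capstone 57 × 0.19 = 10.83
Sum = 75.6
75.6 is ≥ 72 and < 76 → C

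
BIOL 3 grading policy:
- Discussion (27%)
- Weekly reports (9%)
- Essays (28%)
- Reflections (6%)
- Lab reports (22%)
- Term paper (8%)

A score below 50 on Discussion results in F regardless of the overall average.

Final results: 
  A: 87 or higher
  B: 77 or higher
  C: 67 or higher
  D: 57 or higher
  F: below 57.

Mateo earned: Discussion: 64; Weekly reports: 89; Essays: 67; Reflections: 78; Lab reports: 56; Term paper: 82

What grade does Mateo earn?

Discussion score 64 ≥ 50: minimum met.
Weighted total:
  Discussion 64 × 0.27 = 17.28
  Weekly reports 89 × 0.09 = 8.01
  Essays 67 × 0.28 = 18.76
  Reflections 78 × 0.06 = 4.68
  Lab reports 56 × 0.22 = 12.32
  Term paper 82 × 0.08 = 6.56
Sum = 67.61
67.61 is ≥ 67 and < 77 → C

C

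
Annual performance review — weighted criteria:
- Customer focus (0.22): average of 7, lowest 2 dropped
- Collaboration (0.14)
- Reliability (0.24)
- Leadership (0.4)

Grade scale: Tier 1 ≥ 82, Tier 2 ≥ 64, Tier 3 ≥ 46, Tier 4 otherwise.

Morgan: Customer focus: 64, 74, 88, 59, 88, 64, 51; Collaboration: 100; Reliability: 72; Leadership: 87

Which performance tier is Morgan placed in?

Customer focus: drop 51, 59 → average of remaining 5 = 378/5 = 75.6
Weighted total:
  Customer focus 75.6 × 0.22 = 16.632
  Collaboration 100 × 0.14 = 14
  Reliability 72 × 0.24 = 17.28
  Leadership 87 × 0.4 = 34.8
Sum = 82.712
82.712 ≥ 82 → Tier 1

Tier 1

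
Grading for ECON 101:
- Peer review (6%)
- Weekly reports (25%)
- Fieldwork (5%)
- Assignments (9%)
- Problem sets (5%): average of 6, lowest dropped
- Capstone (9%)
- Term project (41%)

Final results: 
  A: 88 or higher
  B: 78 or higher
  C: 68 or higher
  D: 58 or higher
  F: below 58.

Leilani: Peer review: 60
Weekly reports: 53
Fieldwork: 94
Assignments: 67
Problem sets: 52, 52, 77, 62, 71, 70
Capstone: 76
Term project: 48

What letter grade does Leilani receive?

Problem sets: drop 52 → average of remaining 5 = 332/5 = 66.4
Weighted total:
  Peer review 60 × 0.06 = 3.6
  Weekly reports 53 × 0.25 = 13.25
  Fieldwork 94 × 0.05 = 4.7
  Assignments 67 × 0.09 = 6.03
  Problem sets 66.4 × 0.05 = 3.32
  Capstone 76 × 0.09 = 6.84
  Term project 48 × 0.41 = 19.68
Sum = 57.42
57.42 < 58 → F

F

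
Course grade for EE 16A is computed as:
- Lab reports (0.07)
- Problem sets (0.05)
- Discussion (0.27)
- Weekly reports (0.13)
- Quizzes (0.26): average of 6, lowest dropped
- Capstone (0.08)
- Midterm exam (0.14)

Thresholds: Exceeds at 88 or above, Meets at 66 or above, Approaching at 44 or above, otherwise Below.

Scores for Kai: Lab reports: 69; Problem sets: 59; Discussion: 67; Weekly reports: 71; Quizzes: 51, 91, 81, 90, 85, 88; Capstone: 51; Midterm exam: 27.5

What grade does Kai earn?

Quizzes: drop 51 → average of remaining 5 = 435/5 = 87
Weighted total:
  Lab reports 69 × 0.07 = 4.83
  Problem sets 59 × 0.05 = 2.95
  Discussion 67 × 0.27 = 18.09
  Weekly reports 71 × 0.13 = 9.23
  Quizzes 87 × 0.26 = 22.62
  Capstone 51 × 0.08 = 4.08
  Midterm exam 27.5 × 0.14 = 3.85
Sum = 65.65
65.65 is ≥ 44 and < 66 → Approaching

Approaching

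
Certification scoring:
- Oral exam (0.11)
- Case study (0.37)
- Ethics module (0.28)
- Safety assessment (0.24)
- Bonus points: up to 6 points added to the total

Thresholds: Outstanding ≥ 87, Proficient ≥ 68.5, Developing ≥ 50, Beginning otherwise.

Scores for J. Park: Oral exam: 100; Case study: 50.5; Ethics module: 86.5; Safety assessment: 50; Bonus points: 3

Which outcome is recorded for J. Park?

Proficient

Weighted total:
  Oral exam 100 × 0.11 = 11
  Case study 50.5 × 0.37 = 18.685
  Ethics module 86.5 × 0.28 = 24.22
  Safety assessment 50 × 0.24 = 12
Sum = 65.905
Bonus points: 65.905 + 3 = 68.905
68.905 is ≥ 68.5 and < 87 → Proficient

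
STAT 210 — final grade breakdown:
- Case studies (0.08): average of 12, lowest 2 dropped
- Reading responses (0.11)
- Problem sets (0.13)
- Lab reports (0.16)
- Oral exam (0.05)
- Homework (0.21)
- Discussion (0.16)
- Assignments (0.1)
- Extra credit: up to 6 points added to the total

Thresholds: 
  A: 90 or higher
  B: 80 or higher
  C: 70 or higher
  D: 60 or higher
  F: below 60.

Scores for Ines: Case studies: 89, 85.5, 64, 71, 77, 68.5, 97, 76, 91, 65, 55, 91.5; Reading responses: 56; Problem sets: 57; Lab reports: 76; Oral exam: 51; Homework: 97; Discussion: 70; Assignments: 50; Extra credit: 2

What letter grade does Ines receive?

Case studies: drop 55, 64 → average of remaining 10 = 811.5/10 = 81.15
Weighted total:
  Case studies 81.15 × 0.08 = 6.492
  Reading responses 56 × 0.11 = 6.16
  Problem sets 57 × 0.13 = 7.41
  Lab reports 76 × 0.16 = 12.16
  Oral exam 51 × 0.05 = 2.55
  Homework 97 × 0.21 = 20.37
  Discussion 70 × 0.16 = 11.2
  Assignments 50 × 0.1 = 5
Sum = 71.342
Extra credit: 71.342 + 2 = 73.342
73.342 is ≥ 70 and < 80 → C

C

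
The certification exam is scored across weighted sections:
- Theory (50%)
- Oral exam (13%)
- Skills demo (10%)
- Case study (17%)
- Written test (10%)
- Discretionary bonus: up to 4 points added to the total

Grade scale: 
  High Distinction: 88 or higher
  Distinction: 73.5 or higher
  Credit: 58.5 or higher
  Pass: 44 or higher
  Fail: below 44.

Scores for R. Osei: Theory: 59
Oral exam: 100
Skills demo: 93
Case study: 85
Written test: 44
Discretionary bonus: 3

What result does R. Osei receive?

Distinction

Weighted total:
  Theory 59 × 0.5 = 29.5
  Oral exam 100 × 0.13 = 13
  Skills demo 93 × 0.1 = 9.3
  Case study 85 × 0.17 = 14.45
  Written test 44 × 0.1 = 4.4
Sum = 70.65
Discretionary bonus: 70.65 + 3 = 73.65
73.65 is ≥ 73.5 and < 88 → Distinction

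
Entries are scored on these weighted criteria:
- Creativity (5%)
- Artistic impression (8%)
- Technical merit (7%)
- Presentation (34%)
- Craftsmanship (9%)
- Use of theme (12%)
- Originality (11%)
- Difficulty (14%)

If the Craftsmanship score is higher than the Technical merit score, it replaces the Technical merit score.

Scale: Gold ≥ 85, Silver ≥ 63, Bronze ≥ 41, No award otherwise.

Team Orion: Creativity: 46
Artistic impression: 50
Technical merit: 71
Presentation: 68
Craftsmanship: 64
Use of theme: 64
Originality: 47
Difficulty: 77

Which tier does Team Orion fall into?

Craftsmanship (64) ≤ Technical merit (71), so Technical merit stays at 71.
Weighted total:
  Creativity 46 × 0.05 = 2.3
  Artistic impression 50 × 0.08 = 4
  Technical merit 71 × 0.07 = 4.97
  Presentation 68 × 0.34 = 23.12
  Craftsmanship 64 × 0.09 = 5.76
  Use of theme 64 × 0.12 = 7.68
  Originality 47 × 0.11 = 5.17
  Difficulty 77 × 0.14 = 10.78
Sum = 63.78
63.78 is ≥ 63 and < 85 → Silver

Silver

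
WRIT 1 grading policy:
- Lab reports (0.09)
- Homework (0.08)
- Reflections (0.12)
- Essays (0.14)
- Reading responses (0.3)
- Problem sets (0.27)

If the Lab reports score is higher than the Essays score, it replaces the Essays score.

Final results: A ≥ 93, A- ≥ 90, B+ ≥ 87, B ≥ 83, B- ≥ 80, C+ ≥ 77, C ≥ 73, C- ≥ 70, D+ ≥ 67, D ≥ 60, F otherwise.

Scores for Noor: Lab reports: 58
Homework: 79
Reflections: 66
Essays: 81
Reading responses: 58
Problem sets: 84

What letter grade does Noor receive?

C-

Lab reports (58) ≤ Essays (81), so Essays stays at 81.
Weighted total:
  Lab reports 58 × 0.09 = 5.22
  Homework 79 × 0.08 = 6.32
  Reflections 66 × 0.12 = 7.92
  Essays 81 × 0.14 = 11.34
  Reading responses 58 × 0.3 = 17.4
  Problem sets 84 × 0.27 = 22.68
Sum = 70.88
70.88 is ≥ 70 and < 73 → C-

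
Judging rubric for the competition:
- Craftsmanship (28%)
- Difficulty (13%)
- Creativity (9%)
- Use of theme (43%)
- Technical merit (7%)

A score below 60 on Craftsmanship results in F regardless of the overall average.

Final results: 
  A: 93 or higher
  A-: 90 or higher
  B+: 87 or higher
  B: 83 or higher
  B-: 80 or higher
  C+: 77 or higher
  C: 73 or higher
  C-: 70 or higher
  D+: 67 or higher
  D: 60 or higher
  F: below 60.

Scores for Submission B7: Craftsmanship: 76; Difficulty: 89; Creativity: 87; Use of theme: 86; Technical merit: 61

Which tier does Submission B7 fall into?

Craftsmanship score 76 ≥ 60: minimum met.
Weighted total:
  Craftsmanship 76 × 0.28 = 21.28
  Difficulty 89 × 0.13 = 11.57
  Creativity 87 × 0.09 = 7.83
  Use of theme 86 × 0.43 = 36.98
  Technical merit 61 × 0.07 = 4.27
Sum = 81.93
81.93 is ≥ 80 and < 83 → B-

B-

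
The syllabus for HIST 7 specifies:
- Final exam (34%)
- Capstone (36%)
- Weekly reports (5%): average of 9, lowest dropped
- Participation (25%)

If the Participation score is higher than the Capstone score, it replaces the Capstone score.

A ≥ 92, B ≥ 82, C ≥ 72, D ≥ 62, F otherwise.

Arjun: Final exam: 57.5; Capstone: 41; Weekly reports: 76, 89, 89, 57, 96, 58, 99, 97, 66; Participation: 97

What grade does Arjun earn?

Weekly reports: drop 57 → average of remaining 8 = 670/8 = 83.75
Participation (97) > Capstone (41), so Capstone counts as 97.
Weighted total:
  Final exam 57.5 × 0.34 = 19.55
  Capstone 97 × 0.36 = 34.92
  Weekly reports 83.75 × 0.05 = 4.1875
  Participation 97 × 0.25 = 24.25
Sum = 82.9075
82.9075 is ≥ 82 and < 92 → B

B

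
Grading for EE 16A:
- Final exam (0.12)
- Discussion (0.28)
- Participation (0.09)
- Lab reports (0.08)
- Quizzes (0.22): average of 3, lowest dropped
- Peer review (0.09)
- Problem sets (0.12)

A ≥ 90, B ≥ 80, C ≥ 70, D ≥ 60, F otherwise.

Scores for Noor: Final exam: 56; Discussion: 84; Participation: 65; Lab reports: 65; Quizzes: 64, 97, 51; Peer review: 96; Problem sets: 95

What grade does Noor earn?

Quizzes: drop 51 → average of remaining 2 = 161/2 = 80.5
Weighted total:
  Final exam 56 × 0.12 = 6.72
  Discussion 84 × 0.28 = 23.52
  Participation 65 × 0.09 = 5.85
  Lab reports 65 × 0.08 = 5.2
  Quizzes 80.5 × 0.22 = 17.71
  Peer review 96 × 0.09 = 8.64
  Problem sets 95 × 0.12 = 11.4
Sum = 79.04
79.04 is ≥ 70 and < 80 → C

C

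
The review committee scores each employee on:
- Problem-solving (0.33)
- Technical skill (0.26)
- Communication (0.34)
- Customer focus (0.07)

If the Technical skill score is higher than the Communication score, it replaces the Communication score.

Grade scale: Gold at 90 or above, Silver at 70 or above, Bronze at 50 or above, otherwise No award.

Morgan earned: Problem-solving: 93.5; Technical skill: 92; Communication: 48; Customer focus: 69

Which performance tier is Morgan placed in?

Gold

Technical skill (92) > Communication (48), so Communication counts as 92.
Weighted total:
  Problem-solving 93.5 × 0.33 = 30.855
  Technical skill 92 × 0.26 = 23.92
  Communication 92 × 0.34 = 31.28
  Customer focus 69 × 0.07 = 4.83
Sum = 90.885
90.885 ≥ 90 → Gold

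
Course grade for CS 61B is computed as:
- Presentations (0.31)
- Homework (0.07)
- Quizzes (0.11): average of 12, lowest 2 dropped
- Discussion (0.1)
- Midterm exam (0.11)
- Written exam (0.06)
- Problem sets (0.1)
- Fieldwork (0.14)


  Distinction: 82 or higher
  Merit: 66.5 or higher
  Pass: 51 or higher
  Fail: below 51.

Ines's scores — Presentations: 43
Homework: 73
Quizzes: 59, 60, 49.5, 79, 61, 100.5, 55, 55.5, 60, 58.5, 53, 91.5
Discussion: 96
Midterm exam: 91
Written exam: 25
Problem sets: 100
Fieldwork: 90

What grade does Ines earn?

Quizzes: drop 49.5, 53 → average of remaining 10 = 680/10 = 68
Weighted total:
  Presentations 43 × 0.31 = 13.33
  Homework 73 × 0.07 = 5.11
  Quizzes 68 × 0.11 = 7.48
  Discussion 96 × 0.1 = 9.6
  Midterm exam 91 × 0.11 = 10.01
  Written exam 25 × 0.06 = 1.5
  Problem sets 100 × 0.1 = 10
  Fieldwork 90 × 0.14 = 12.6
Sum = 69.63
69.63 is ≥ 66.5 and < 82 → Merit

Merit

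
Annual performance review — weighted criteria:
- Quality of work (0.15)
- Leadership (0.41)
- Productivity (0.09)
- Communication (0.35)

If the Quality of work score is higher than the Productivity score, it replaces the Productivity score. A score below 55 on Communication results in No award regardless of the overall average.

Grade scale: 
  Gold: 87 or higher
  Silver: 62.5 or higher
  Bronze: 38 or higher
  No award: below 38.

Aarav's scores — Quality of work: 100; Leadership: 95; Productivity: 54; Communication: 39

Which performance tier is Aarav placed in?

Quality of work (100) > Productivity (54), so Productivity counts as 100.
Communication score 39 < 55: minimum not met.
Weighted total:
  Quality of work 100 × 0.15 = 15
  Leadership 95 × 0.41 = 38.95
  Productivity 100 × 0.09 = 9
  Communication 39 × 0.35 = 13.65
Sum = 76.6
Because the Communication minimum was not met, the result is No award.

No award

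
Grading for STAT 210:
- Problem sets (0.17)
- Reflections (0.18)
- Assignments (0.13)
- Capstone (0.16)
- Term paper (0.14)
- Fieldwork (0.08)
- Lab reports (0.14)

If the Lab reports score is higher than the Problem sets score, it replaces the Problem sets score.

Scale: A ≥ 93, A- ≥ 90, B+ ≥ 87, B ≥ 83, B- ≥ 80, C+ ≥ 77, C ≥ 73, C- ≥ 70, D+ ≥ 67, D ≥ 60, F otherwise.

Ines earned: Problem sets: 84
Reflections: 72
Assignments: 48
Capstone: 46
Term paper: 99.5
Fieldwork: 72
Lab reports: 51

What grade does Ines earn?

Lab reports (51) ≤ Problem sets (84), so Problem sets stays at 84.
Weighted total:
  Problem sets 84 × 0.17 = 14.28
  Reflections 72 × 0.18 = 12.96
  Assignments 48 × 0.13 = 6.24
  Capstone 46 × 0.16 = 7.36
  Term paper 99.5 × 0.14 = 13.93
  Fieldwork 72 × 0.08 = 5.76
  Lab reports 51 × 0.14 = 7.14
Sum = 67.67
67.67 is ≥ 67 and < 70 → D+

D+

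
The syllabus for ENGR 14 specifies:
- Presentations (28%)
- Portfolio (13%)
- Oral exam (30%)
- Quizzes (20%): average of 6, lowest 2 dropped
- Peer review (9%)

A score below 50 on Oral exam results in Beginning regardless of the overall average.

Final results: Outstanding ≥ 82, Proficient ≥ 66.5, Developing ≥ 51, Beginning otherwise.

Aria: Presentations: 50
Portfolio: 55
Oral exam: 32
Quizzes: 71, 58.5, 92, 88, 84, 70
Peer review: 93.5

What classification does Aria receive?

Quizzes: drop 58.5, 70 → average of remaining 4 = 335/4 = 83.75
Oral exam score 32 < 50: minimum not met.
Weighted total:
  Presentations 50 × 0.28 = 14
  Portfolio 55 × 0.13 = 7.15
  Oral exam 32 × 0.3 = 9.6
  Quizzes 83.75 × 0.2 = 16.75
  Peer review 93.5 × 0.09 = 8.415
Sum = 55.915
Because the Oral exam minimum was not met, the result is Beginning.

Beginning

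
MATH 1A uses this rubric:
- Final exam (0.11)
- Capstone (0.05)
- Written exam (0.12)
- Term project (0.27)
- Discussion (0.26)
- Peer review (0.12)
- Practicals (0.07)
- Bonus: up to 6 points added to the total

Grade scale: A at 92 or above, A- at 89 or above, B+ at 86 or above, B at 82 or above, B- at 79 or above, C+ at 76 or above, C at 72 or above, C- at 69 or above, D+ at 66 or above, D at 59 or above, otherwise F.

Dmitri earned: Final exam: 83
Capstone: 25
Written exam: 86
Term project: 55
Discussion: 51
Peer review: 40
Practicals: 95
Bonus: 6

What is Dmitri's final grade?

D+

Weighted total:
  Final exam 83 × 0.11 = 9.13
  Capstone 25 × 0.05 = 1.25
  Written exam 86 × 0.12 = 10.32
  Term project 55 × 0.27 = 14.85
  Discussion 51 × 0.26 = 13.26
  Peer review 40 × 0.12 = 4.8
  Practicals 95 × 0.07 = 6.65
Sum = 60.26
Bonus: 60.26 + 6 = 66.26
66.26 is ≥ 66 and < 69 → D+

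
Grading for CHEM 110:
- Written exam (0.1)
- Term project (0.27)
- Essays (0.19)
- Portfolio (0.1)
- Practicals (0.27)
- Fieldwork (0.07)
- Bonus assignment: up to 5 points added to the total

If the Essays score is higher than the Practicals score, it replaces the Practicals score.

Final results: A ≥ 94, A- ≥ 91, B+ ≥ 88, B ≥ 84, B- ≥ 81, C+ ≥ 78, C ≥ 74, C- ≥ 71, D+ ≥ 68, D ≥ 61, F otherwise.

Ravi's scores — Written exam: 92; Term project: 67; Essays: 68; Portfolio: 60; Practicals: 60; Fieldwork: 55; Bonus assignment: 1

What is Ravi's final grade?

D+

Essays (68) > Practicals (60), so Practicals counts as 68.
Weighted total:
  Written exam 92 × 0.1 = 9.2
  Term project 67 × 0.27 = 18.09
  Essays 68 × 0.19 = 12.92
  Portfolio 60 × 0.1 = 6
  Practicals 68 × 0.27 = 18.36
  Fieldwork 55 × 0.07 = 3.85
Sum = 68.42
Bonus assignment: 68.42 + 1 = 69.42
69.42 is ≥ 68 and < 71 → D+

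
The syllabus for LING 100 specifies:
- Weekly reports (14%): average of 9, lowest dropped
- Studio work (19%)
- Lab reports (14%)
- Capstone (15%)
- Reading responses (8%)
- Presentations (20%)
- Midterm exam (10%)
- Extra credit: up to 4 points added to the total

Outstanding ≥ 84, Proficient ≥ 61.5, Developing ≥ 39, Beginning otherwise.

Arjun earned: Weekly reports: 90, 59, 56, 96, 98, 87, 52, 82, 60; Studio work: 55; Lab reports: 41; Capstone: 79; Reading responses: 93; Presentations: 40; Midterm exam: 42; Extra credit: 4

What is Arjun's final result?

Proficient

Weekly reports: drop 52 → average of remaining 8 = 628/8 = 78.5
Weighted total:
  Weekly reports 78.5 × 0.14 = 10.99
  Studio work 55 × 0.19 = 10.45
  Lab reports 41 × 0.14 = 5.74
  Capstone 79 × 0.15 = 11.85
  Reading responses 93 × 0.08 = 7.44
  Presentations 40 × 0.2 = 8
  Midterm exam 42 × 0.1 = 4.2
Sum = 58.67
Extra credit: 58.67 + 4 = 62.67
62.67 is ≥ 61.5 and < 84 → Proficient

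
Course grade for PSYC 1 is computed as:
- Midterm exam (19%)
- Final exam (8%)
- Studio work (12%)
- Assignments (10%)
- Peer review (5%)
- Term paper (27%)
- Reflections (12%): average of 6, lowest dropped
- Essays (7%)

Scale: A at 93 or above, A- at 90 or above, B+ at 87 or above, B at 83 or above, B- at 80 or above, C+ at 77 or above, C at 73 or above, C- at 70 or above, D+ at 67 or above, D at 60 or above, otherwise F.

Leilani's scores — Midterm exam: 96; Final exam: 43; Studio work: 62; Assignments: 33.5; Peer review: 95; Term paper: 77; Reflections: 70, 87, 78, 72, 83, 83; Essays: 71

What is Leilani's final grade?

Reflections: drop 70 → average of remaining 5 = 403/5 = 80.6
Weighted total:
  Midterm exam 96 × 0.19 = 18.24
  Final exam 43 × 0.08 = 3.44
  Studio work 62 × 0.12 = 7.44
  Assignments 33.5 × 0.1 = 3.35
  Peer review 95 × 0.05 = 4.75
  Term paper 77 × 0.27 = 20.79
  Reflections 80.6 × 0.12 = 9.672
  Essays 71 × 0.07 = 4.97
Sum = 72.652
72.652 is ≥ 70 and < 73 → C-

C-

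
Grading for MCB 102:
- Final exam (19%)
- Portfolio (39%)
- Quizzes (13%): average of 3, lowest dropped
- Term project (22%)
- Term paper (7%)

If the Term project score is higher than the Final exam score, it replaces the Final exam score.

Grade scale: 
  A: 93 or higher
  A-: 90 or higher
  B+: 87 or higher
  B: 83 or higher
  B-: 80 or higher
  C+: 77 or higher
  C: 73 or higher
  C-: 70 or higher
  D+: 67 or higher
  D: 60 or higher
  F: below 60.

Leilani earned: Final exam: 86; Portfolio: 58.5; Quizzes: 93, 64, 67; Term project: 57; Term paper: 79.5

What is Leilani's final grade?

Quizzes: drop 64 → average of remaining 2 = 160/2 = 80
Term project (57) ≤ Final exam (86), so Final exam stays at 86.
Weighted total:
  Final exam 86 × 0.19 = 16.34
  Portfolio 58.5 × 0.39 = 22.815
  Quizzes 80 × 0.13 = 10.4
  Term project 57 × 0.22 = 12.54
  Term paper 79.5 × 0.07 = 5.565
Sum = 67.66
67.66 is ≥ 67 and < 70 → D+

D+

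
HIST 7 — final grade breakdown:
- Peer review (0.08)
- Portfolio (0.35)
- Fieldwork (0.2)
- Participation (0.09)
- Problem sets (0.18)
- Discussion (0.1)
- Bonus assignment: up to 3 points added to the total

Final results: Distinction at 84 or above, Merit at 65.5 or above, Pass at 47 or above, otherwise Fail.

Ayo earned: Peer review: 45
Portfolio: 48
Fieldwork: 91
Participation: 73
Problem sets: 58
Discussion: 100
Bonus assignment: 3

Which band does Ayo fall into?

Merit

Weighted total:
  Peer review 45 × 0.08 = 3.6
  Portfolio 48 × 0.35 = 16.8
  Fieldwork 91 × 0.2 = 18.2
  Participation 73 × 0.09 = 6.57
  Problem sets 58 × 0.18 = 10.44
  Discussion 100 × 0.1 = 10
Sum = 65.61
Bonus assignment: 65.61 + 3 = 68.61
68.61 is ≥ 65.5 and < 84 → Merit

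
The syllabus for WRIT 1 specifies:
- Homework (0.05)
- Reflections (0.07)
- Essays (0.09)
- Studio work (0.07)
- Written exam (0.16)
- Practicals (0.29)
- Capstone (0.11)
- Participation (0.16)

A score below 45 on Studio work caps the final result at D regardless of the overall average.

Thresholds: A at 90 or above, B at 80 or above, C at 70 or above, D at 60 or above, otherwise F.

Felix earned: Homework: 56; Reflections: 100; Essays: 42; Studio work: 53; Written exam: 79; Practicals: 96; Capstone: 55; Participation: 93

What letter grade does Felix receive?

Studio work score 53 ≥ 45: minimum met.
Weighted total:
  Homework 56 × 0.05 = 2.8
  Reflections 100 × 0.07 = 7
  Essays 42 × 0.09 = 3.78
  Studio work 53 × 0.07 = 3.71
  Written exam 79 × 0.16 = 12.64
  Practicals 96 × 0.29 = 27.84
  Capstone 55 × 0.11 = 6.05
  Participation 93 × 0.16 = 14.88
Sum = 78.7
78.7 is ≥ 70 and < 80 → C

C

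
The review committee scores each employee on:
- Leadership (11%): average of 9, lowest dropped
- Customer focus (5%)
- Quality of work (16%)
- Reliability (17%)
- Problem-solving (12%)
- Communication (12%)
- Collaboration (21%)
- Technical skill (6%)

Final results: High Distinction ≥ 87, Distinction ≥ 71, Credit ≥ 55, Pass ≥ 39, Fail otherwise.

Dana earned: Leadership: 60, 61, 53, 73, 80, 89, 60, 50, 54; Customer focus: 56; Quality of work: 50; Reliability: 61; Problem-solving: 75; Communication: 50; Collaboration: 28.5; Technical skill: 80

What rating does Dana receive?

Pass

Leadership: drop 50 → average of remaining 8 = 530/8 = 66.25
Weighted total:
  Leadership 66.25 × 0.11 = 7.2875
  Customer focus 56 × 0.05 = 2.8
  Quality of work 50 × 0.16 = 8
  Reliability 61 × 0.17 = 10.37
  Problem-solving 75 × 0.12 = 9
  Communication 50 × 0.12 = 6
  Collaboration 28.5 × 0.21 = 5.985
  Technical skill 80 × 0.06 = 4.8
Sum = 54.2425
54.2425 is ≥ 39 and < 55 → Pass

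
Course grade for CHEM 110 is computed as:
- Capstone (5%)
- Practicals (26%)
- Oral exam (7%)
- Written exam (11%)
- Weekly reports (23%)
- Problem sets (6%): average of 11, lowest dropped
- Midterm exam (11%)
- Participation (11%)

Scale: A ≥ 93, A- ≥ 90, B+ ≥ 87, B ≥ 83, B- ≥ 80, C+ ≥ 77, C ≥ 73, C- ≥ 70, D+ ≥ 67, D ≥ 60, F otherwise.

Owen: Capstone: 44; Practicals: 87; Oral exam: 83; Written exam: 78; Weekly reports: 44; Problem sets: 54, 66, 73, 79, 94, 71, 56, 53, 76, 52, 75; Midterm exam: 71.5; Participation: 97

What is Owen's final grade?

Problem sets: drop 52 → average of remaining 10 = 697/10 = 69.7
Weighted total:
  Capstone 44 × 0.05 = 2.2
  Practicals 87 × 0.26 = 22.62
  Oral exam 83 × 0.07 = 5.81
  Written exam 78 × 0.11 = 8.58
  Weekly reports 44 × 0.23 = 10.12
  Problem sets 69.7 × 0.06 = 4.182
  Midterm exam 71.5 × 0.11 = 7.865
  Participation 97 × 0.11 = 10.67
Sum = 72.047
72.047 is ≥ 70 and < 73 → C-

C-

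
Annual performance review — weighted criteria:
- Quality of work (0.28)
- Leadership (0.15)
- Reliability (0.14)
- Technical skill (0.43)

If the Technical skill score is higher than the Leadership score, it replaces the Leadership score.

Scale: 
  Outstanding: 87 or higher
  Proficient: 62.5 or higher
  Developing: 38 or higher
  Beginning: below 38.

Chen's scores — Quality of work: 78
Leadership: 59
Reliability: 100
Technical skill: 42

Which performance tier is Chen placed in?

Proficient

Technical skill (42) ≤ Leadership (59), so Leadership stays at 59.
Weighted total:
  Quality of work 78 × 0.28 = 21.84
  Leadership 59 × 0.15 = 8.85
  Reliability 100 × 0.14 = 14
  Technical skill 42 × 0.43 = 18.06
Sum = 62.75
62.75 is ≥ 62.5 and < 87 → Proficient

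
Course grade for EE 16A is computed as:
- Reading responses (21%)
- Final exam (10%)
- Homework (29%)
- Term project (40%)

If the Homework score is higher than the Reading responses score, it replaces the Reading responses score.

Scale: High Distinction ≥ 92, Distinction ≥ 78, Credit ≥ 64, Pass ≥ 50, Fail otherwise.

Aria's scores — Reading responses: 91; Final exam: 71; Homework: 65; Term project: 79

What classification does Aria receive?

Homework (65) ≤ Reading responses (91), so Reading responses stays at 91.
Weighted total:
  Reading responses 91 × 0.21 = 19.11
  Final exam 71 × 0.1 = 7.1
  Homework 65 × 0.29 = 18.85
  Term project 79 × 0.4 = 31.6
Sum = 76.66
76.66 is ≥ 64 and < 78 → Credit

Credit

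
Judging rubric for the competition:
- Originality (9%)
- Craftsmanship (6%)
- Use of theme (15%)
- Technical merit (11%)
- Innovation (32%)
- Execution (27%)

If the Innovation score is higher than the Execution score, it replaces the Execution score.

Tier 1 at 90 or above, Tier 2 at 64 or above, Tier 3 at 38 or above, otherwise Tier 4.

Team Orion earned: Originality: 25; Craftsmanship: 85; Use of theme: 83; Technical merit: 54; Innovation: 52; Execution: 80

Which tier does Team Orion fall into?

Tier 3

Innovation (52) ≤ Execution (80), so Execution stays at 80.
Weighted total:
  Originality 25 × 0.09 = 2.25
  Craftsmanship 85 × 0.06 = 5.1
  Use of theme 83 × 0.15 = 12.45
  Technical merit 54 × 0.11 = 5.94
  Innovation 52 × 0.32 = 16.64
  Execution 80 × 0.27 = 21.6
Sum = 63.98
63.98 is ≥ 38 and < 64 → Tier 3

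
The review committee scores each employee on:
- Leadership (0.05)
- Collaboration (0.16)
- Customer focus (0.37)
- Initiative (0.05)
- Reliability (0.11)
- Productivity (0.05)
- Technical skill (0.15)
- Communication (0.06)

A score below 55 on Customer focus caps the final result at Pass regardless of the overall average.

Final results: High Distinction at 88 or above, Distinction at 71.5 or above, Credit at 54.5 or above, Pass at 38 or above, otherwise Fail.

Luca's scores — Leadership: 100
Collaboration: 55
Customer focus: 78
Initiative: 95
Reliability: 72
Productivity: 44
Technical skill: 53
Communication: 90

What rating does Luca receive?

Credit

Customer focus score 78 ≥ 55: minimum met.
Weighted total:
  Leadership 100 × 0.05 = 5
  Collaboration 55 × 0.16 = 8.8
  Customer focus 78 × 0.37 = 28.86
  Initiative 95 × 0.05 = 4.75
  Reliability 72 × 0.11 = 7.92
  Productivity 44 × 0.05 = 2.2
  Technical skill 53 × 0.15 = 7.95
  Communication 90 × 0.06 = 5.4
Sum = 70.88
70.88 is ≥ 54.5 and < 71.5 → Credit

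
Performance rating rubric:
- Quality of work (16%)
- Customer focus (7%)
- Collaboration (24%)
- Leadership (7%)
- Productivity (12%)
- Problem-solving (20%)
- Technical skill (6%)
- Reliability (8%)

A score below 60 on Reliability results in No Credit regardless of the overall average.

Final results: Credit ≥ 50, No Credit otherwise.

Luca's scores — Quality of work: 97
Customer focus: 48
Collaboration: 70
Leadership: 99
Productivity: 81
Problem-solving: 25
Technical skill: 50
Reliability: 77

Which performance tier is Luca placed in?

Reliability score 77 ≥ 60: minimum met.
Weighted total:
  Quality of work 97 × 0.16 = 15.52
  Customer focus 48 × 0.07 = 3.36
  Collaboration 70 × 0.24 = 16.8
  Leadership 99 × 0.07 = 6.93
  Productivity 81 × 0.12 = 9.72
  Problem-solving 25 × 0.2 = 5
  Technical skill 50 × 0.06 = 3
  Reliability 77 × 0.08 = 6.16
Sum = 66.49
66.49 ≥ 50 → Credit

Credit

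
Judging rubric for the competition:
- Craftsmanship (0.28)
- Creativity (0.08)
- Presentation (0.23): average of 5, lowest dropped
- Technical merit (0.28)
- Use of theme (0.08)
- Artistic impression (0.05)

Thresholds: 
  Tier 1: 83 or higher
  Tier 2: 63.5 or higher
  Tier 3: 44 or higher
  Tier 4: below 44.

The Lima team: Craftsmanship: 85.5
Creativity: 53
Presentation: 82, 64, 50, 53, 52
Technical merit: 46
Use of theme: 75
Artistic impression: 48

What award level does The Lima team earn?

Tier 2

Presentation: drop 50 → average of remaining 4 = 251/4 = 62.75
Weighted total:
  Craftsmanship 85.5 × 0.28 = 23.94
  Creativity 53 × 0.08 = 4.24
  Presentation 62.75 × 0.23 = 14.4325
  Technical merit 46 × 0.28 = 12.88
  Use of theme 75 × 0.08 = 6
  Artistic impression 48 × 0.05 = 2.4
Sum = 63.8925
63.8925 is ≥ 63.5 and < 83 → Tier 2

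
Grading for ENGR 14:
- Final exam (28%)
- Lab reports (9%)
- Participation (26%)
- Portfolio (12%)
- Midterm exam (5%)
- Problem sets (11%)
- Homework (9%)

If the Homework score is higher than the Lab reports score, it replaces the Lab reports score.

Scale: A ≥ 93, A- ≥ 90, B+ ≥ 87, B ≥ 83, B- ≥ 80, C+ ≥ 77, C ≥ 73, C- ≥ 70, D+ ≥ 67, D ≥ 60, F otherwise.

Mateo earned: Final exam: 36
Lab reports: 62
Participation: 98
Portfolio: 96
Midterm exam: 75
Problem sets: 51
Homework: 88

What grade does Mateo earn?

C-

Homework (88) > Lab reports (62), so Lab reports counts as 88.
Weighted total:
  Final exam 36 × 0.28 = 10.08
  Lab reports 88 × 0.09 = 7.92
  Participation 98 × 0.26 = 25.48
  Portfolio 96 × 0.12 = 11.52
  Midterm exam 75 × 0.05 = 3.75
  Problem sets 51 × 0.11 = 5.61
  Homework 88 × 0.09 = 7.92
Sum = 72.28
72.28 is ≥ 70 and < 73 → C-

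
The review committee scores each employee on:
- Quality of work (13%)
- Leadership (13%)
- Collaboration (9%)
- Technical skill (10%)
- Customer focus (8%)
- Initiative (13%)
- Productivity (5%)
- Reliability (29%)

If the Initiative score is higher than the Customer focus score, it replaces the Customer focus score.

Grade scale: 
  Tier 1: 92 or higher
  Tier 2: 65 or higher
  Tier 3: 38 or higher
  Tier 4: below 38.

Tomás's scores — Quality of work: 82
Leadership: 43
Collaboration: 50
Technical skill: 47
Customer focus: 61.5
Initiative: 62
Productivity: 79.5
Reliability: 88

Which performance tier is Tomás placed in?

Tier 2

Initiative (62) > Customer focus (61.5), so Customer focus counts as 62.
Weighted total:
  Quality of work 82 × 0.13 = 10.66
  Leadership 43 × 0.13 = 5.59
  Collaboration 50 × 0.09 = 4.5
  Technical skill 47 × 0.1 = 4.7
  Customer focus 62 × 0.08 = 4.96
  Initiative 62 × 0.13 = 8.06
  Productivity 79.5 × 0.05 = 3.975
  Reliability 88 × 0.29 = 25.52
Sum = 67.965
67.965 is ≥ 65 and < 92 → Tier 2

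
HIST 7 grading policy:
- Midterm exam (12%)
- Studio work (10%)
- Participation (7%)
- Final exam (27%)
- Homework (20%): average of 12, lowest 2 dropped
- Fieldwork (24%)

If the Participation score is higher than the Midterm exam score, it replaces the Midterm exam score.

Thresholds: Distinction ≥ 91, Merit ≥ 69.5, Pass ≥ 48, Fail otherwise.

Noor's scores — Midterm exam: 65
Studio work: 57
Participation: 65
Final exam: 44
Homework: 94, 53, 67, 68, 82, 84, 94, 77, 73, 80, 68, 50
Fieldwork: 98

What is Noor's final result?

Pass

Homework: drop 50, 53 → average of remaining 10 = 787/10 = 78.7
Participation (65) ≤ Midterm exam (65), so Midterm exam stays at 65.
Weighted total:
  Midterm exam 65 × 0.12 = 7.8
  Studio work 57 × 0.1 = 5.7
  Participation 65 × 0.07 = 4.55
  Final exam 44 × 0.27 = 11.88
  Homework 78.7 × 0.2 = 15.74
  Fieldwork 98 × 0.24 = 23.52
Sum = 69.19
69.19 is ≥ 48 and < 69.5 → Pass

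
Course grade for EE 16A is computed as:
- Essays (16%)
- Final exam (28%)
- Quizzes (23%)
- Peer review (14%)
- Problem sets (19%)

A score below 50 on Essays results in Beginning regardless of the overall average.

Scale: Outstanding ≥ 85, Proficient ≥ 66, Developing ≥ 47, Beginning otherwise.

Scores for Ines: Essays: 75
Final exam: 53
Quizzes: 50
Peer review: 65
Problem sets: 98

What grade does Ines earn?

Essays score 75 ≥ 50: minimum met.
Weighted total:
  Essays 75 × 0.16 = 12
  Final exam 53 × 0.28 = 14.84
  Quizzes 50 × 0.23 = 11.5
  Peer review 65 × 0.14 = 9.1
  Problem sets 98 × 0.19 = 18.62
Sum = 66.06
66.06 is ≥ 66 and < 85 → Proficient

Proficient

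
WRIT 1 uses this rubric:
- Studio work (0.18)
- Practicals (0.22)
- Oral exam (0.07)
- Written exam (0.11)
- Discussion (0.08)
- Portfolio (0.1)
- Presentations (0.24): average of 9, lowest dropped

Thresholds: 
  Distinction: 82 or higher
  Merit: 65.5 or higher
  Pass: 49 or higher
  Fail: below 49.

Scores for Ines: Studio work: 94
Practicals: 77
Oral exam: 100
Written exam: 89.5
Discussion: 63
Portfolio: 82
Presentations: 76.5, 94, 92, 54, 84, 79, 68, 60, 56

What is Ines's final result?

Presentations: drop 54 → average of remaining 8 = 609.5/8 = 76.1875
Weighted total:
  Studio work 94 × 0.18 = 16.92
  Practicals 77 × 0.22 = 16.94
  Oral exam 100 × 0.07 = 7
  Written exam 89.5 × 0.11 = 9.845
  Discussion 63 × 0.08 = 5.04
  Portfolio 82 × 0.1 = 8.2
  Presentations 76.1875 × 0.24 = 18.285
Sum = 82.23
82.23 ≥ 82 → Distinction

Distinction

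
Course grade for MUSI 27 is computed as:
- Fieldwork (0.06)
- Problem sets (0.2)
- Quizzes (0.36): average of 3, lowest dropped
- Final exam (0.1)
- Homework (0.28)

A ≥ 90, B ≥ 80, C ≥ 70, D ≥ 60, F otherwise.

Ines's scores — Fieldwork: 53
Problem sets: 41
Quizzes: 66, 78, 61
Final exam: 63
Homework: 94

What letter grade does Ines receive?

D

Quizzes: drop 61 → average of remaining 2 = 144/2 = 72
Weighted total:
  Fieldwork 53 × 0.06 = 3.18
  Problem sets 41 × 0.2 = 8.2
  Quizzes 72 × 0.36 = 25.92
  Final exam 63 × 0.1 = 6.3
  Homework 94 × 0.28 = 26.32
Sum = 69.92
69.92 is ≥ 60 and < 70 → D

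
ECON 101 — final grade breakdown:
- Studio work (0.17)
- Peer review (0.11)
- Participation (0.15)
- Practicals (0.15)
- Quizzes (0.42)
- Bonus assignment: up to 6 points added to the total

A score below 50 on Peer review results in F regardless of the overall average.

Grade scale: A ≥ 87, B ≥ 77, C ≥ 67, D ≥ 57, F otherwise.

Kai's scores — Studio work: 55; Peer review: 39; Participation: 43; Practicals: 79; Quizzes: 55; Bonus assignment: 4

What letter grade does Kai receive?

F

Peer review score 39 < 50: minimum not met.
Weighted total:
  Studio work 55 × 0.17 = 9.35
  Peer review 39 × 0.11 = 4.29
  Participation 43 × 0.15 = 6.45
  Practicals 79 × 0.15 = 11.85
  Quizzes 55 × 0.42 = 23.1
Sum = 55.04
Bonus assignment: 55.04 + 4 = 59.04
Because the Peer review minimum was not met, the result is F.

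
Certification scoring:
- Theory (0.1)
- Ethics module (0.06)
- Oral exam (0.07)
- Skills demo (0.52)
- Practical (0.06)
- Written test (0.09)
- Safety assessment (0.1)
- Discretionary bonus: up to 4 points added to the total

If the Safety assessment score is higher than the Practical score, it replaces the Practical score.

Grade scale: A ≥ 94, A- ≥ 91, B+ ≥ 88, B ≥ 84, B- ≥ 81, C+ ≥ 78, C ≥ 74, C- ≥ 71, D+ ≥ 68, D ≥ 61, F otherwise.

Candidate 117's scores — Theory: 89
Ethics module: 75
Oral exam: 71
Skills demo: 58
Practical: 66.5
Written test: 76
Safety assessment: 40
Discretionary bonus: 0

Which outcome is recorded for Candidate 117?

Safety assessment (40) ≤ Practical (66.5), so Practical stays at 66.5.
Weighted total:
  Theory 89 × 0.1 = 8.9
  Ethics module 75 × 0.06 = 4.5
  Oral exam 71 × 0.07 = 4.97
  Skills demo 58 × 0.52 = 30.16
  Practical 66.5 × 0.06 = 3.99
  Written test 76 × 0.09 = 6.84
  Safety assessment 40 × 0.1 = 4
Sum = 63.36
Discretionary bonus: 63.36 + 0 = 63.36
63.36 is ≥ 61 and < 68 → D

D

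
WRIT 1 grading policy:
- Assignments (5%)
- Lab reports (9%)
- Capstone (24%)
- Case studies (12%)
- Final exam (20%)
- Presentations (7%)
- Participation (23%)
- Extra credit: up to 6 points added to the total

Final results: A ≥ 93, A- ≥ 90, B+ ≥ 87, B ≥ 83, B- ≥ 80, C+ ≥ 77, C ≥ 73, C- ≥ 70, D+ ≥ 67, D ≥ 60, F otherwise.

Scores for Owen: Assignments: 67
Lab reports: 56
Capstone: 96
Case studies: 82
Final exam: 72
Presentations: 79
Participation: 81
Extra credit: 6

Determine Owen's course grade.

B

Weighted total:
  Assignments 67 × 0.05 = 3.35
  Lab reports 56 × 0.09 = 5.04
  Capstone 96 × 0.24 = 23.04
  Case studies 82 × 0.12 = 9.84
  Final exam 72 × 0.2 = 14.4
  Presentations 79 × 0.07 = 5.53
  Participation 81 × 0.23 = 18.63
Sum = 79.83
Extra credit: 79.83 + 6 = 85.83
85.83 is ≥ 83 and < 87 → B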